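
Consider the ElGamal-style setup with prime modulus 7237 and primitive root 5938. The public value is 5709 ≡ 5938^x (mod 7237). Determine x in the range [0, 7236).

Baby-step giant-step with m = ceil(sqrt(7236)) = 86.
Baby table (5938^j mod 7237 for j=0..85):
  0:1  1:5938  2:1180  3:1424  4:2896  5:1336  6:1416  7:6051
  8:6370  9:4498  10:4594  11:2919  12:407  13:6845  14:2618  15:608
  16:6278  17:977  18:4589  19:2177  20:1744  21:6962  22:2612  23:1165
  24:6435  25:6907  26:1687  27:1398  28:485  29:6841  30:577  31:3125
  32:582  33:3867  34:6482  35:3750  36:6488  37:3193  38:6331  39:4500
  40:1996  41:5279  42:3255  43:5400  44:5290  45:3440  46:3906  47:6480
  48:6348  49:4128  50:345  51:539  52:1828  53:6401  54:414  55:4989
  56:3641  57:3339  58:4839  59:3092  60:27  61:1112  62:2912  63:2263
  64:5822  65:7124  66:2047  67:4163  68:5539  69:5654  70:1009  71:6443
  72:3752  73:3890  74:5553  75:1942  76:3055  77:4668  78:874  79:883
  80:3666  81:7049  82:5391  83:2507  84:57  85:5564
Giant step factor: 5938^(-86) ≡ 6958 (mod 7237).
Scan 5709·6958^i mod 7237 for i = 0, 1, …:
  i=0: 5709   i=1: 6566   i=2: 6284   i=3: 5355
  i=4: 4014   i=5: 1829   i=6: 3536   i=7: 4925
  i=8: 955   i=9: 1324   i=10: 6928   i=11: 6604
  i=12: 2919
Match at i=12, j=11: x = 12·86 + 11 = 1043.

1043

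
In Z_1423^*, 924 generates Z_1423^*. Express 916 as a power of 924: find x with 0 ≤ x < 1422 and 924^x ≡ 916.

1006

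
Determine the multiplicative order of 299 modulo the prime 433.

The order of 299 must divide p − 1 = 432 = 2^4 · 3^3.
Divisors: 1, 2, 3, 4, 6, 8, 9, 12, 16, 18, 24, 27, 36, 48, 54, 72, 108, 144, 216, 432.
Check each in increasing order: 299^1 ≡ 299;  299^2 ≡ 203;  299^3 ≡ 77;  299^4 ≡ 74;  299^6 ≡ 300;  299^8 ≡ 280;  299^9 ≡ 151;  299^12 ≡ 369;  299^16 ≡ 27;  299^18 ≡ 285;  299^24 ≡ 199;  299^27 ≡ 168;  299^36 ≡ 254;  299^48 ≡ 198;  299^54 ≡ 79;  299^72 ≡ 432;  299^108 ≡ 179;  299^144 ≡ 1.
Smallest exponent giving 1 is 144.

144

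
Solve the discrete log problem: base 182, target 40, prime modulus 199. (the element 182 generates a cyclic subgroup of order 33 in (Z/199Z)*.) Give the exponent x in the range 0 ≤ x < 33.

Successive powers of 182 modulo 199:
  182^0=1  182^1=182  182^2=90  182^3=62  182^4=140  182^5=8
  182^6=63  182^7=123  182^8=98  182^9=125  182^10=64  182^11=106
  182^12=188  182^13=187  182^14=5  182^15=114  182^16=52  182^17=111
  182^18=103  182^19=40
So 182^19 ≡ 40 (mod 199), giving x = 19.

19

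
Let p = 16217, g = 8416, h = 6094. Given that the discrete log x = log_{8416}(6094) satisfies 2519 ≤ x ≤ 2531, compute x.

2529

Compute 8416^2519 mod 16217 = 5057, then multiply by 8416 repeatedly:
  8416^2519=5057  8416^2520=6304  8416^2521=8657  8416^2522=10548  8416^2523=110
  8416^2524=1391  8416^2525=14199  8416^2526=11928  8416^2527=2818  8416^2528=7034
  8416^2529=6094
Found 6094 at exponent 2529.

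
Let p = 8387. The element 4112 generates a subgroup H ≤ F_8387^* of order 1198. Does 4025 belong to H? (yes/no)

4025 ∈ ⟨4112⟩ iff 4025^1198 ≡ 1 (mod 8387), since |⟨4112⟩| = 1198.
4025^1198 mod 8387 = 6326.
Since 6326 ≠ 1, 4025 does not lie in the subgroup.

no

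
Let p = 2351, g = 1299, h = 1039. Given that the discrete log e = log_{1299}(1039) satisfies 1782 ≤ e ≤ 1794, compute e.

Compute 1299^1782 mod 2351 = 1572, then multiply by 1299 repeatedly:
  1299^1782=1572  1299^1783=1360  1299^1784=1039
Found 1039 at exponent 1784.

1784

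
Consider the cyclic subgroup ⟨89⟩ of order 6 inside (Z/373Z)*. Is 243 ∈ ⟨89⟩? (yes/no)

no

243 ∈ ⟨89⟩ iff 243^6 ≡ 1 (mod 373), since |⟨89⟩| = 6.
243^6 mod 373 = 154.
Since 154 ≠ 1, 243 does not lie in the subgroup.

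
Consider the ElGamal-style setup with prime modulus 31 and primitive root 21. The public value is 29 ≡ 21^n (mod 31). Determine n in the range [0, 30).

21

Successive powers of 21 modulo 31:
  21^0=1  21^1=21  21^2=7  21^3=23  21^4=18  21^5=6
  21^6=2  21^7=11  21^8=14  21^9=15  21^10=5  21^11=12
  21^12=4  21^13=22  21^14=28  21^15=30  21^16=10  21^17=24
  21^18=8  21^19=13  21^20=25  21^21=29
So 21^21 ≡ 29 (mod 31), giving n = 21.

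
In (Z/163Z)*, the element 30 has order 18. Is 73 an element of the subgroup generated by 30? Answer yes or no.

no

⟨30⟩ has order 18; its elements mod 163 are {1, 23, 30, 38, 40, 53, 58, 59, 78, 85, 104, 105, 110, 123, 125, 133, 140, 162}.
73 is not in this set.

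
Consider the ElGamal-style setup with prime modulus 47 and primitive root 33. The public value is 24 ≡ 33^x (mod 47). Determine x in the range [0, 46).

30

Baby-step giant-step with m = ceil(sqrt(46)) = 7.
Baby table (33^j mod 47 for j=0..6):
  0:1  1:33  2:8  3:29  4:17  5:44  6:42
Giant step factor: 33^(-7) ≡ 45 (mod 47).
Scan 24·45^i mod 47 for i = 0, 1, …:
  i=0: 24   i=1: 46   i=2: 2   i=3: 43
  i=4: 8
Match at i=4, j=2: x = 4·7 + 2 = 30.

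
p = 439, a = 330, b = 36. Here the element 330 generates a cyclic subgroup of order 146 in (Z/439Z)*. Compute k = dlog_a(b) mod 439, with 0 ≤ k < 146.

38

Baby-step giant-step with m = ceil(sqrt(146)) = 13.
Baby table (330^j mod 439 for j=0..12):
  0:1  1:330  2:28  3:21  4:345  5:149  6:2  7:221
  8:56  9:42  10:251  11:298  12:4
Giant step factor: 330^(-13) ≡ 293 (mod 439).
Scan 36·293^i mod 439 for i = 0, 1, …:
  i=0: 36   i=1: 12   i=2: 4
Match at i=2, j=12: k = 2·13 + 12 = 38.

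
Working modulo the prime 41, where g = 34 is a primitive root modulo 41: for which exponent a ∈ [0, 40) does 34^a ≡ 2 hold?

Successive powers of 34 modulo 41:
  34^0=1  34^1=34  34^2=8  34^3=26  34^4=23  34^5=3
  34^6=20  34^7=24  34^8=37  34^9=28  34^10=9  34^11=19
  34^12=31  34^13=29  34^14=2
So 34^14 ≡ 2 (mod 41), giving a = 14.

14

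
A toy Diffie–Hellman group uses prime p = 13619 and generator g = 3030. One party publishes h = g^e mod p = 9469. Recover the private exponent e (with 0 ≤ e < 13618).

5161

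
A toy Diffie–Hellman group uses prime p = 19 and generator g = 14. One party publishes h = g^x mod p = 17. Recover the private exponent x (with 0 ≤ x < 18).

4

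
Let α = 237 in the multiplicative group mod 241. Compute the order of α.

12

The order of 237 must divide p − 1 = 240 = 2^4 · 3 · 5.
Divisors: 1, 2, 3, 4, 5, 6, 8, 10, 12, 15, 16, 20, 24, 30, 40, 48, 60, 80, 120, 240.
Check each in increasing order: 237^1 ≡ 237;  237^2 ≡ 16;  237^3 ≡ 177;  237^4 ≡ 15;  237^5 ≡ 181;  237^6 ≡ 240;  237^8 ≡ 225;  237^10 ≡ 226;  237^12 ≡ 1.
Smallest exponent giving 1 is 12.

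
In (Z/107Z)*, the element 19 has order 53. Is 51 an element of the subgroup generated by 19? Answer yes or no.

no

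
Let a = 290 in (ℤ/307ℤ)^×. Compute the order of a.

The order of 290 must divide p − 1 = 306 = 2 · 3^2 · 17.
Divisors: 1, 2, 3, 6, 9, 17, 18, 34, 51, 102, 153, 306.
Check each in increasing order: 290^1 ≡ 290;  290^2 ≡ 289;  290^3 ≡ 306;  290^6 ≡ 1.
Smallest exponent giving 1 is 6.

6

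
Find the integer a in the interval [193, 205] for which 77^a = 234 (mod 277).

197

Compute 77^193 mod 277 = 24, then multiply by 77 repeatedly:
  77^193=24  77^194=186  77^195=195  77^196=57  77^197=234
Found 234 at exponent 197.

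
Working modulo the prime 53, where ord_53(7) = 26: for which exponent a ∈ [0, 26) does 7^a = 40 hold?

11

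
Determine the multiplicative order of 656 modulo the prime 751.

750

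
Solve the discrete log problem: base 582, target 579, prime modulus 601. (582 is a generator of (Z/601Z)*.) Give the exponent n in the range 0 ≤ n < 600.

Baby-step giant-step with m = ceil(sqrt(600)) = 25.
Baby table (582^j mod 601 for j=0..24):
  0:1  1:582  2:361  3:353  4:505  5:21  6:202  7:369
  8:201  9:388  10:441  11:35  12:537  13:14  14:335  15:246
  16:134  17:459  18:294  19:424  20:358  21:410  22:23  23:164
  24:490
Giant step factor: 582^(-25) ≡ 328 (mod 601).
Scan 579·328^i mod 601 for i = 0, 1, …:
  i=0: 579   i=1: 597   i=2: 491   i=3: 581
  i=4: 51   i=5: 501   i=6: 255   i=7: 101
  i=8: 73   i=9: 505
Match at i=9, j=4: n = 9·25 + 4 = 229.

229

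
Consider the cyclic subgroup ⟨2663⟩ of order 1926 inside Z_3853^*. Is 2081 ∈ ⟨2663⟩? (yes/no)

yes

2081 ∈ ⟨2663⟩ iff 2081^1926 ≡ 1 (mod 3853), since |⟨2663⟩| = 1926.
2081^1926 mod 3853 = 1.
Since 1 = 1, 2081 lies in the subgroup.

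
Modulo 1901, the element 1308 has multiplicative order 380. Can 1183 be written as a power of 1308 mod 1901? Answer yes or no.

no

1183 ∈ ⟨1308⟩ iff 1183^380 ≡ 1 (mod 1901), since |⟨1308⟩| = 380.
1183^380 mod 1901 = 677.
Since 677 ≠ 1, 1183 does not lie in the subgroup.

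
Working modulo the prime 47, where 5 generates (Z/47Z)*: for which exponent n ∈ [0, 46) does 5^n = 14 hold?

Baby-step giant-step with m = ceil(sqrt(46)) = 7.
Baby table (5^j mod 47 for j=0..6):
  0:1  1:5  2:25  3:31  4:14  5:23  6:21
Giant step factor: 5^(-7) ≡ 30 (mod 47).
Scan 14·30^i mod 47 for i = 0, 1, …:
  i=0: 14
Match at i=0, j=4: n = 0·7 + 4 = 4.

4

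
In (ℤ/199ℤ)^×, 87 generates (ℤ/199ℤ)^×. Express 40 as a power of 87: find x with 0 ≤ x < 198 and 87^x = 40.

12

Successive powers of 87 modulo 199:
  87^0=1  87^1=87  87^2=7  87^3=12  87^4=49  87^5=84
  87^6=144  87^7=190  87^8=13  87^9=136  87^10=91  87^11=156
  87^12=40
So 87^12 ≡ 40 (mod 199), giving x = 12.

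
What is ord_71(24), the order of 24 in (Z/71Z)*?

35

The order of 24 must divide p − 1 = 70 = 2 · 5 · 7.
Divisors: 1, 2, 5, 7, 10, 14, 35, 70.
Check each in increasing order: 24^1 ≡ 24;  24^2 ≡ 8;  24^5 ≡ 45;  24^7 ≡ 5;  24^10 ≡ 37;  24^14 ≡ 25;  24^35 ≡ 1.
Smallest exponent giving 1 is 35.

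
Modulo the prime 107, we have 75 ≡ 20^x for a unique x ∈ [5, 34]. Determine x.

Compute 20^5 mod 107 = 58, then multiply by 20 repeatedly:
  20^5=58  20^6=90  20^7=88  20^8=48  20^9=104
  20^10=47  20^11=84  20^12=75
Found 75 at exponent 12.

12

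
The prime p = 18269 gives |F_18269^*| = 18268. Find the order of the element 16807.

18268

The order of 16807 must divide p − 1 = 18268 = 2^2 · 4567.
Divisors: 1, 2, 4, 4567, 9134, 18268.
Check each in increasing order: 16807^1 ≡ 16807;  16807^2 ≡ 18240;  16807^4 ≡ 841;  16807^4567 ≡ 17285;  16807^9134 ≡ 18268;  16807^18268 ≡ 1.
Smallest exponent giving 1 is 18268.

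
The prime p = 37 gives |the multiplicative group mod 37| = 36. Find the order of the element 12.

The order of 12 must divide p − 1 = 36 = 2^2 · 3^2.
Divisors: 1, 2, 3, 4, 6, 9, 12, 18, 36.
Check each in increasing order: 12^1 ≡ 12;  12^2 ≡ 33;  12^3 ≡ 26;  12^4 ≡ 16;  12^6 ≡ 10;  12^9 ≡ 1.
Smallest exponent giving 1 is 9.

9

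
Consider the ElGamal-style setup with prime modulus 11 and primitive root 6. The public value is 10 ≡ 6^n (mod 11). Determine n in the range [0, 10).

5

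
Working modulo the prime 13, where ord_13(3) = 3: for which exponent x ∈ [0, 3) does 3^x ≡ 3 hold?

Successive powers of 3 modulo 13:
  3^0=1  3^1=3
So 3^1 ≡ 3 (mod 13), giving x = 1.

1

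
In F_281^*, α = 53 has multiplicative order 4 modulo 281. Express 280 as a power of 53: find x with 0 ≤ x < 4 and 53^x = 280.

2

Successive powers of 53 modulo 281:
  53^0=1  53^1=53  53^2=280
So 53^2 ≡ 280 (mod 281), giving x = 2.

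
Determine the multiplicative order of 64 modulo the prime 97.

8

The order of 64 must divide p − 1 = 96 = 2^5 · 3.
Divisors: 1, 2, 3, 4, 6, 8, 12, 16, 24, 32, 48, 96.
Check each in increasing order: 64^1 ≡ 64;  64^2 ≡ 22;  64^3 ≡ 50;  64^4 ≡ 96;  64^6 ≡ 75;  64^8 ≡ 1.
Smallest exponent giving 1 is 8.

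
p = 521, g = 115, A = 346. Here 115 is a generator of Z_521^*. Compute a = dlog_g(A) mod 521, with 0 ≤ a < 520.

475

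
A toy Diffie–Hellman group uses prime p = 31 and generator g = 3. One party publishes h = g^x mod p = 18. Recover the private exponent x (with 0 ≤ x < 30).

26

Successive powers of 3 modulo 31:
  3^0=1  3^1=3  3^2=9  3^3=27  3^4=19  3^5=26
  3^6=16  3^7=17  3^8=20  3^9=29  3^10=25  3^11=13
  3^12=8  3^13=24  3^14=10  3^15=30  3^16=28  3^17=22
  3^18=4  3^19=12  3^20=5  3^21=15  3^22=14  3^23=11
  3^24=2  3^25=6  3^26=18
So 3^26 ≡ 18 (mod 31), giving x = 26.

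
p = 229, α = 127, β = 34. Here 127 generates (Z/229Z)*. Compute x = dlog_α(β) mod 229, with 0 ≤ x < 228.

63

Baby-step giant-step with m = ceil(sqrt(228)) = 16.
Baby table (127^j mod 229 for j=0..15):
  0:1  1:127  2:99  3:207  4:183  5:112  6:26  7:96
  8:55  9:115  10:178  11:164  12:218  13:206  14:56  15:13
Giant step factor: 127^(-16) ≡ 167 (mod 229).
Scan 34·167^i mod 229 for i = 0, 1, …:
  i=0: 34   i=1: 182   i=2: 166   i=3: 13
Match at i=3, j=15: x = 3·16 + 15 = 63.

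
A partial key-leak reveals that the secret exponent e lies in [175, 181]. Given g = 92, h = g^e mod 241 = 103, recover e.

177

Compute 92^175 mod 241 = 203, then multiply by 92 repeatedly:
  92^175=203  92^176=119  92^177=103
Found 103 at exponent 177.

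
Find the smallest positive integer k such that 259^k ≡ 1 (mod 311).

10

The order of 259 must divide p − 1 = 310 = 2 · 5 · 31.
Divisors: 1, 2, 5, 10, 31, 62, 155, 310.
Check each in increasing order: 259^1 ≡ 259;  259^2 ≡ 216;  259^5 ≡ 310;  259^10 ≡ 1.
Smallest exponent giving 1 is 10.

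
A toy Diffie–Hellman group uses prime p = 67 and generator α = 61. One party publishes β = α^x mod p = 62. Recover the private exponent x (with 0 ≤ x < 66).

Baby-step giant-step with m = ceil(sqrt(66)) = 9.
Baby table (61^j mod 67 for j=0..8):
  0:1  1:61  2:36  3:52  4:23  5:63  6:24  7:57
  8:60
Giant step factor: 61^(-9) ≡ 8 (mod 67).
Scan 62·8^i mod 67 for i = 0, 1, …:
  i=0: 62   i=1: 27   i=2: 15   i=3: 53
  i=4: 22   i=5: 42   i=6: 1
Match at i=6, j=0: x = 6·9 + 0 = 54.

54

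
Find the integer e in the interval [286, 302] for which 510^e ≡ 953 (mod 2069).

Compute 510^286 mod 2069 = 605, then multiply by 510 repeatedly:
  510^286=605  510^287=269  510^288=636  510^289=1596  510^290=843
  510^291=1647  510^292=2025  510^293=319  510^294=1308  510^295=862
  510^296=992  510^297=1084  510^298=417  510^299=1632  510^300=582
  510^301=953
Found 953 at exponent 301.

301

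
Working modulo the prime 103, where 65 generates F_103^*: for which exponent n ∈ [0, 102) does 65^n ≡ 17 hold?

Baby-step giant-step with m = ceil(sqrt(102)) = 11.
Baby table (65^j mod 103 for j=0..10):
  0:1  1:65  2:2  3:27  4:4  5:54  6:8  7:5
  8:16  9:10  10:32
Giant step factor: 65^(-11) ≡ 67 (mod 103).
Scan 17·67^i mod 103 for i = 0, 1, …:
  i=0: 17   i=1: 6   i=2: 93   i=3: 51
  i=4: 18   i=5: 73   i=6: 50   i=7: 54
Match at i=7, j=5: n = 7·11 + 5 = 82.

82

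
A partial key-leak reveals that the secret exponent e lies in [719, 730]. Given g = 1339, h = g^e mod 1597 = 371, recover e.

730

Compute 1339^719 mod 1597 = 830, then multiply by 1339 repeatedly:
  1339^719=830  1339^720=1455  1339^721=1502  1339^722=555  1339^723=540
  1339^724=1216  1339^725=881  1339^726=1073  1339^727=1044  1339^728=541
  1339^729=958  1339^730=371
Found 371 at exponent 730.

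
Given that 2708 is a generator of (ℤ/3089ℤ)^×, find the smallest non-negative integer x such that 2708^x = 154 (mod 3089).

Baby-step giant-step with m = ceil(sqrt(3088)) = 56.
Baby table (2708^j mod 3089 for j=0..55):
  0:1  1:2708  2:3067  3:2204  4:484  5:936  6:1708  7:1031
  8:2581  9:2030  10:1909  11:1675  12:1248  13:218  14:345  15:1382
  16:1677  17:486  18:174  19:1664  20:2350  21:460  22:813  23:2236
  24:648  25:232  26:1189  27:1074  28:1643  29:1084  30:922  31:864
  32:1339  33:2615  34:1432  35:1161  36:2475  37:2259  38:1152  39:2815
  40:2457  41:2939  42:1548  43:211  44:3012  45:1536  46:1694  47:187
  48:2889  49:2064  50:1311  51:927  52:2048  53:1229  54:1279  55:763
Giant step factor: 2708^(-56) ≡ 3034 (mod 3089).
Scan 154·3034^i mod 3089 for i = 0, 1, …:
  i=0: 154   i=1: 797   i=2: 2500   i=3: 1505
  i=4: 628   i=5: 2528   i=6: 3054   i=7: 1925
  i=8: 2240   i=9: 360     …   i=22: 943
  i=23: 648
Match at i=23, j=24: x = 23·56 + 24 = 1312.

1312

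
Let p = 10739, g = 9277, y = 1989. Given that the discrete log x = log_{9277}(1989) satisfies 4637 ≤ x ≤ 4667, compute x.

Compute 9277^4637 mod 10739 = 9174, then multiply by 9277 repeatedly:
  9277^4637=9174  9277^4638=623  9277^4639=1989
Found 1989 at exponent 4639.

4639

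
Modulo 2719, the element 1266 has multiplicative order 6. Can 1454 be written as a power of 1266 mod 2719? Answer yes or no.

yes

1454 ∈ ⟨1266⟩ iff 1454^6 ≡ 1 (mod 2719), since |⟨1266⟩| = 6.
1454^6 mod 2719 = 1.
Since 1 = 1, 1454 lies in the subgroup.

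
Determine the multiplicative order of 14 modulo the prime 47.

The order of 14 must divide p − 1 = 46 = 2 · 23.
Divisors: 1, 2, 23, 46.
Check each in increasing order: 14^1 ≡ 14;  14^2 ≡ 8;  14^23 ≡ 1.
Smallest exponent giving 1 is 23.

23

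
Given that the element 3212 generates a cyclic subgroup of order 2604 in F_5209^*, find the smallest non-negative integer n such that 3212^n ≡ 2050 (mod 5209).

Baby-step giant-step with m = ceil(sqrt(2604)) = 52.
Baby table (3212^j mod 5209 for j=0..51):
  0:1  1:3212  2:3124  3:1754  4:2919  5:4837  6:3206  7:4688
  8:3846  9:2813  10:2950  11:229  12:1079  13:1763  14:573  15:1699
  16:3365  17:4914  18:498  19:413  20:3470  21:3589  22:351  23:2268
  24:2634  25:992  26:3605  27:4862  28:162  29:4653  30:815  31:2862
  32:4068  33:2244  34:3681  35:4151  36:3181  37:2523  38:3881  39:635
  40:2901  41:4320  42:4273  43:4370  44:3394  45:4300  46:2541  47:4398
  48:4777  49:3219  50:4772  51:2786
Giant step factor: 3212^(-52) ≡ 957 (mod 5209).
Scan 2050·957^i mod 5209 for i = 0, 1, …:
  i=0: 2050   i=1: 3266   i=2: 162
Match at i=2, j=28: n = 2·52 + 28 = 132.

132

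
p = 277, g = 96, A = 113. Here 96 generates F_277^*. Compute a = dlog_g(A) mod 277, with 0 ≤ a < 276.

186

Baby-step giant-step with m = ceil(sqrt(276)) = 17.
Baby table (96^j mod 277 for j=0..16):
  0:1  1:96  2:75  3:275  4:85  5:127  6:4  7:107
  8:23  9:269  10:63  11:231  12:16  13:151  14:92  15:245
  16:252
Giant step factor: 96^(-17) ≡ 140 (mod 277).
Scan 113·140^i mod 277 for i = 0, 1, …:
  i=0: 113   i=1: 31   i=2: 185   i=3: 139
  i=4: 70   i=5: 105   i=6: 19   i=7: 167
  i=8: 112   i=9: 168   i=10: 252
Match at i=10, j=16: a = 10·17 + 16 = 186.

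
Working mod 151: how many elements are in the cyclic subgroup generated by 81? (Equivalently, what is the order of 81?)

The order of 81 must divide p − 1 = 150 = 2 · 3 · 5^2.
Divisors: 1, 2, 3, 5, 6, 10, 15, 25, 30, 50, 75, 150.
Check each in increasing order: 81^1 ≡ 81;  81^2 ≡ 68;  81^3 ≡ 72;  81^5 ≡ 64;  81^6 ≡ 50;  81^10 ≡ 19;  81^15 ≡ 8;  81^25 ≡ 1.
Smallest exponent giving 1 is 25.

25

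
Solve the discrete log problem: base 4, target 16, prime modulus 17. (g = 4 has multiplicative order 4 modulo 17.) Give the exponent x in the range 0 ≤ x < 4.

Successive powers of 4 modulo 17:
  4^0=1  4^1=4  4^2=16
So 4^2 ≡ 16 (mod 17), giving x = 2.

2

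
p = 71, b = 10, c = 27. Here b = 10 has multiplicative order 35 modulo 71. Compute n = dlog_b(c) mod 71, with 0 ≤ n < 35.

Successive powers of 10 modulo 71:
  10^0=1  10^1=10  10^2=29  10^3=6  10^4=60  10^5=32
  10^6=36  10^7=5  10^8=50  10^9=3  10^10=30  10^11=16
  10^12=18  10^13=38  10^14=25  10^15=37  10^16=15  10^17=8
  10^18=9  10^19=19  10^20=48  10^21=54  10^22=43  10^23=4
  10^24=40  10^25=45  10^26=24  10^27=27
So 10^27 ≡ 27 (mod 71), giving n = 27.

27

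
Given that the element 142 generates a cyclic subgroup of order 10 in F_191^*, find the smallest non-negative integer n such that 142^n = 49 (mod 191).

6

Successive powers of 142 modulo 191:
  142^0=1  142^1=142  142^2=109  142^3=7  142^4=39  142^5=190
  142^6=49
So 142^6 ≡ 49 (mod 191), giving n = 6.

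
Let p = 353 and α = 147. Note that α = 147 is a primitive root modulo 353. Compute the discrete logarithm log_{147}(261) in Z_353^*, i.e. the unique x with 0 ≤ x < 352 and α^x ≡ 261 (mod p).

Baby-step giant-step with m = ceil(sqrt(352)) = 19.
Baby table (147^j mod 353 for j=0..18):
  0:1  1:147  2:76  3:229  4:128  5:107  6:197  7:13
  8:146  9:282  10:153  11:252  12:332  13:90  14:169  15:133
  16:136  17:224  18:99
Giant step factor: 147^(-19) ≡ 278 (mod 353).
Scan 261·278^i mod 353 for i = 0, 1, …:
  i=0: 261   i=1: 193   i=2: 351   i=3: 150
  i=4: 46   i=5: 80   i=6: 1
Match at i=6, j=0: x = 6·19 + 0 = 114.

114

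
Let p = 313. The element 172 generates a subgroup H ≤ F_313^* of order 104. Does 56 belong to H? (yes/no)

56 ∈ ⟨172⟩ iff 56^104 ≡ 1 (mod 313), since |⟨172⟩| = 104.
56^104 mod 313 = 1.
Since 1 = 1, 56 lies in the subgroup.

yes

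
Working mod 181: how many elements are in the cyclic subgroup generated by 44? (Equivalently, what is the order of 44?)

The order of 44 must divide p − 1 = 180 = 2^2 · 3^2 · 5.
Divisors: 1, 2, 3, 4, 5, 6, 9, 10, 12, 15, 18, 20, 30, 36, 45, 60, 90, 180.
Check each in increasing order: 44^1 ≡ 44;  44^2 ≡ 126;  44^3 ≡ 114;  44^4 ≡ 129;  44^5 ≡ 65;  44^6 ≡ 145;  44^9 ≡ 59;  44^10 ≡ 62;  44^12 ≡ 29;  44^15 ≡ 48;  44^18 ≡ 42;  44^20 ≡ 43;  44^30 ≡ 132;  44^36 ≡ 135;  44^45 ≡ 1.
Smallest exponent giving 1 is 45.

45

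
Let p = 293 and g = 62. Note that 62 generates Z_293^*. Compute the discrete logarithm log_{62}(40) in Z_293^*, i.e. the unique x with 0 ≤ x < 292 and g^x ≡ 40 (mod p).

Baby-step giant-step with m = ceil(sqrt(292)) = 18.
Baby table (62^j mod 293 for j=0..17):
  0:1  1:62  2:35  3:119  4:53  5:63  6:97  7:154
  8:172  9:116  10:160  11:251  12:33  13:288  14:276  15:118
  16:284  17:28
Giant step factor: 62^(-18) ≡ 253 (mod 293).
Scan 40·253^i mod 293 for i = 0, 1, …:
  i=0: 40   i=1: 158   i=2: 126   i=3: 234
  i=4: 16   i=5: 239   i=6: 109   i=7: 35
Match at i=7, j=2: x = 7·18 + 2 = 128.

128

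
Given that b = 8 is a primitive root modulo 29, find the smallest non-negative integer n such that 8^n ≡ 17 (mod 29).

7

Successive powers of 8 modulo 29:
  8^0=1  8^1=8  8^2=6  8^3=19  8^4=7  8^5=27
  8^6=13  8^7=17
So 8^7 ≡ 17 (mod 29), giving n = 7.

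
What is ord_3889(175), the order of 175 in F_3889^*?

The order of 175 must divide p − 1 = 3888 = 2^4 · 3^5.
Divisors: 1, 2, 3, 4, 6, 8, 9, 12, 16, 18, 24, 27, 36, 48, 54, 72, 81, 108, 144, 162, 216, 243, 324, 432, 486, 648, 972, 1296, 1944, 3888.
Check each in increasing order: 175^1 ≡ 175;  175^2 ≡ 3402;  175^3 ≡ 333;  175^4 ≡ 3829;  175^6 ≡ 1997;  175^8 ≡ 3600;  175^9 ≡ 3871;  175^12 ≡ 1784;  175^16 ≡ 1852;  175^18 ≡ 324;  175^24 ≡ 1454;  175^27 ≡ 1946;  175^36 ≡ 3862;  175^48 ≡ 2389;  175^54 ≡ 2919;  175^72 ≡ 729;  175^81 ≡ 2434;  175^108 ≡ 3651;  175^144 ≡ 2537;  175^162 ≡ 1409;  175^216 ≡ 2198;  175^243 ≡ 3297;  175^324 ≡ 1891;  175^432 ≡ 1066;  175^486 ≡ 454;  175^648 ≡ 1890;  175^972 ≡ 3888;  175^1296 ≡ 1998;  175^1944 ≡ 1.
Smallest exponent giving 1 is 1944.

1944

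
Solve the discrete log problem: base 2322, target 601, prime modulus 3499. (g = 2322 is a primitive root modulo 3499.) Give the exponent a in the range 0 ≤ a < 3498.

Baby-step giant-step with m = ceil(sqrt(3498)) = 60.
Baby table (2322^j mod 3499 for j=0..59):
  0:1  1:2322  2:3224  3:1767  4:2146  5:436  6:1181  7:2565
  8:632  9:1423  10:1150  11:563  12:2159  13:2630  14:1105  15:1043
  16:538  17:93  18:2507  19:2417  20:3377  21:135  22:2059  23:1364
  24:613  25:2792  26:2876  27:1980  28:3373  29:1344  30:3159  31:1294
  32:2526  33:1048  34:1651  35:2217  36:845  37:2650  38:2058  39:2541
  40:888  41:1025  42:730  43:1544  44:2192  45:2278  46:2527  47:3370
  48:1376  49:485  50:2991  51:3086  52:3239  53:1607  54:1520  55:2448
  56:1880  57:2107  58:852  59:1409
Giant step factor: 2322^(-60) ≡ 3157 (mod 3499).
Scan 601·3157^i mod 3499 for i = 0, 1, …:
  i=0: 601   i=1: 899   i=2: 454   i=3: 2187
  i=4: 832   i=5: 2374   i=6: 3359   i=7: 2393
  i=8: 360   i=9: 2844     …   i=47: 2258
  i=48: 1043
Match at i=48, j=15: a = 48·60 + 15 = 2895.

2895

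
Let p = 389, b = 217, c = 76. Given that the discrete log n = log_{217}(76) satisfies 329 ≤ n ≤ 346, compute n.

340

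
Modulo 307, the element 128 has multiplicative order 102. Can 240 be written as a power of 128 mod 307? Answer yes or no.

240 ∈ ⟨128⟩ iff 240^102 ≡ 1 (mod 307), since |⟨128⟩| = 102.
240^102 mod 307 = 289.
Since 289 ≠ 1, 240 does not lie in the subgroup.

no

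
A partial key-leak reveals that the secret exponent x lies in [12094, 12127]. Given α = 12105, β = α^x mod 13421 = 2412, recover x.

12096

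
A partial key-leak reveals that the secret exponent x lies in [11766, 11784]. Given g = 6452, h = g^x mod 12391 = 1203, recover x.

Compute 6452^11766 mod 12391 = 18, then multiply by 6452 repeatedly:
  6452^11766=18  6452^11767=4617  6452^11768=920  6452^11769=551  6452^11770=11226
  6452^11771=4757  6452^11772=12048  6452^11773=4953  6452^11774=367  6452^11775=1203
Found 1203 at exponent 11775.

11775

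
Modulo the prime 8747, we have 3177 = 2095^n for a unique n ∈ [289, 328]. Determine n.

Compute 2095^289 mod 8747 = 8699, then multiply by 2095 repeatedly:
  2095^289=8699  2095^290=4404  2095^291=7042  2095^292=5548  2095^293=7044
  2095^294=991  2095^295=3106  2095^296=8049  2095^297=7186  2095^298=1083
  2095^299=3412  2095^300=1841  2095^301=8215  2095^302=5076  2095^303=6615
  2095^304=3177
Found 3177 at exponent 304.

304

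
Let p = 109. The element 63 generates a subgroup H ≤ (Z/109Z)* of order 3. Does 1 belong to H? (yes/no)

yes

⟨63⟩ has order 3; its elements mod 109 are {1, 45, 63}.
1 is in this set.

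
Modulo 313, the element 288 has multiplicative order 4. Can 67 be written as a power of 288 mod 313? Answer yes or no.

no

67 ∈ ⟨288⟩ iff 67^4 ≡ 1 (mod 313), since |⟨288⟩| = 4.
67^4 mod 313 = 181.
Since 181 ≠ 1, 67 does not lie in the subgroup.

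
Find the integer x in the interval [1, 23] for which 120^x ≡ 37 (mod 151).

22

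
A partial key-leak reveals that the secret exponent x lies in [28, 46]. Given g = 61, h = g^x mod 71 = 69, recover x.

Compute 61^28 mod 71 = 57, then multiply by 61 repeatedly:
  61^28=57  61^29=69
Found 69 at exponent 29.

29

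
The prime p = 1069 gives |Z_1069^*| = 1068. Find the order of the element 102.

The order of 102 must divide p − 1 = 1068 = 2^2 · 3 · 89.
Divisors: 1, 2, 3, 4, 6, 12, 89, 178, 267, 356, 534, 1068.
Check each in increasing order: 102^1 ≡ 102;  102^2 ≡ 783;  102^3 ≡ 760;  102^4 ≡ 552;  102^6 ≡ 340;  102^12 ≡ 148;  102^89 ≡ 820;  102^178 ≡ 1068;  102^267 ≡ 249;  102^356 ≡ 1.
Smallest exponent giving 1 is 356.

356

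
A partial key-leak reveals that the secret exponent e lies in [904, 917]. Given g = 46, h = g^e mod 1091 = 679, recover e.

904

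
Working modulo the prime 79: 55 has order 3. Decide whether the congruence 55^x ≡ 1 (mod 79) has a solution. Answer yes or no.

yes

1 ∈ ⟨55⟩ iff 1^3 ≡ 1 (mod 79), since |⟨55⟩| = 3.
1^3 mod 79 = 1.
Since 1 = 1, 1 lies in the subgroup.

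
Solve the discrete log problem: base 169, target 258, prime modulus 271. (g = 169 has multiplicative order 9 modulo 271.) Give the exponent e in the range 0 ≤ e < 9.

5

Successive powers of 169 modulo 271:
  169^0=1  169^1=169  169^2=106  169^3=28  169^4=125  169^5=258
So 169^5 ≡ 258 (mod 271), giving e = 5.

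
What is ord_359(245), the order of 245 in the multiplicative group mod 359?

The order of 245 must divide p − 1 = 358 = 2 · 179.
Divisors: 1, 2, 179, 358.
Check each in increasing order: 245^1 ≡ 245;  245^2 ≡ 72;  245^179 ≡ 1.
Smallest exponent giving 1 is 179.

179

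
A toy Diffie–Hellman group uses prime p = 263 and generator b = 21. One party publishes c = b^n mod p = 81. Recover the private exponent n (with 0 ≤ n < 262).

162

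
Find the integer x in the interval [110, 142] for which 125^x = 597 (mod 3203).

110

Compute 125^110 mod 3203 = 597, then multiply by 125 repeatedly:
  125^110=597
Found 597 at exponent 110.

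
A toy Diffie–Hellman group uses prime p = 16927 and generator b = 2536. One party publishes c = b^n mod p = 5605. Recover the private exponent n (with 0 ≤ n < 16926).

4759

Baby-step giant-step with m = ceil(sqrt(16926)) = 131.
Baby table (2536^j mod 16927 for j=0..130):
  0:1  1:2536  2:15963  3:9711  4:15238  5:16154  6:3204  7:384
  8:8985  9:2218  10:5084  11:11577  12:7854  13:11592  14:12040  15:14059
  16:5362  17:5651  18:10694  19:2930  20:16454  21:2289  22:15870  23:10841
  24:3328  25:10162  26:7938  27:4565  28:15699  29:360  30:15829  31:8427
  32:8998  33:1332  34:9479  35:2404  36:2824  37:1543  38:2911  39:2124
  40:3678  41:631  42:9078  43:1088  44:67  45:642  46:3120  47:7411
  48:5326  49:15917  50:11544  51:8801  52:9550  53:13190  54:2088  55:13944
  56:1481  57:14949  58:11111  59:10968  60:3787  61:6223  62:5564  63:10113
  64:2163  65:1020  66:13816  67:15413  68:2925  69:3774  70:7109  71:1169
  72:2359  73:7193  74:11069  75:6018  76:10421  77:4609  78:8794  79:8725
  80:3011  81:1819  82:8840  83:6892  84:9448  85:8423  86:15781  87:5188
  88:4489  89:9160  90:5916  91:5654  92:1375  93:38  94:11733  95:14149
  96:13551  97:3526  98:4480  99:3263  100:14592  101:2890  102:16576  103:6995
  104:16751  105:10693  106:394  107:491  108:9505  109:632  110:11614  111:124
  112:9778  113:15880  114:2347  115:10615  116:5710  117:7975  118:13762  119:13885
  120:4200  121:4117  122:13680  123:9057  124:15540  125:3384  126:16762  127:4735
  128:6717  129:5750  130:7853
Giant step factor: 2536^(-131) ≡ 1557 (mod 16927).
Scan 5605·1557^i mod 16927 for i = 0, 1, …:
  i=0: 5605   i=1: 9580   i=2: 3373   i=3: 4391
  i=4: 15206   i=5: 11796   i=6: 577   i=7: 1258
  i=8: 12101   i=9: 1506     …   i=35: 1414
  i=36: 1088
Match at i=36, j=43: n = 36·131 + 43 = 4759.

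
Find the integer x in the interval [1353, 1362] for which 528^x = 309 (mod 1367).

1357

Compute 528^1353 mod 1367 = 855, then multiply by 528 repeatedly:
  528^1353=855  528^1354=330  528^1355=631  528^1356=987  528^1357=309
Found 309 at exponent 1357.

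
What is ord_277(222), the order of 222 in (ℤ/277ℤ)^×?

138

The order of 222 must divide p − 1 = 276 = 2^2 · 3 · 23.
Divisors: 1, 2, 3, 4, 6, 12, 23, 46, 69, 92, 138, 276.
Check each in increasing order: 222^1 ≡ 222;  222^2 ≡ 255;  222^3 ≡ 102;  222^4 ≡ 207;  222^6 ≡ 155;  222^12 ≡ 203;  222^23 ≡ 117;  222^46 ≡ 116;  222^69 ≡ 276;  222^92 ≡ 160;  222^138 ≡ 1.
Smallest exponent giving 1 is 138.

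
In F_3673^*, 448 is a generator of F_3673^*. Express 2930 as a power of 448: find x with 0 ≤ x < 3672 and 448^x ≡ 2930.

1020

Baby-step giant-step with m = ceil(sqrt(3672)) = 61.
Baby table (448^j mod 3673 for j=0..60):
  0:1  1:448  2:2362  3:352  4:3430  5:1326  6:2695  7:2616
  8:281  9:1006  10:2582  11:3414  12:1504  13:1633  14:657  15:496
  16:1828  17:3538  18:1961  19:681  20:229  21:3421  22:967  23:3475
  24:3121  25:2468  26:91  27:365  28:1908  29:2648  30:3598  31:3130
  32:2827  33:2984  34:3533  35:3394  36:3563  37:2142  38:963  39:1683
  40:1019  41:1060  42:1063  43:2407  44:2147  45:3203  46:2474  47:2779
  48:3518  49:347  50:1190  51:535  52:935  53:158  54:997  55:2223
  56:521  57:2009  58:147  59:3415  60:1952
Giant step factor: 448^(-61) ≡ 3000 (mod 3673).
Scan 2930·3000^i mod 3673 for i = 0, 1, …:
  i=0: 2930   i=1: 511   i=2: 1359   i=3: 3643
  i=4: 1825   i=5: 2230   i=6: 1467   i=7: 746
  i=8: 1143   i=9: 2091     …   i=15: 810
  i=16: 2147
Match at i=16, j=44: x = 16·61 + 44 = 1020.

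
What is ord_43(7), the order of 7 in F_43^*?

6

The order of 7 must divide p − 1 = 42 = 2 · 3 · 7.
Divisors: 1, 2, 3, 6, 7, 14, 21, 42.
Check each in increasing order: 7^1 ≡ 7;  7^2 ≡ 6;  7^3 ≡ 42;  7^6 ≡ 1.
Smallest exponent giving 1 is 6.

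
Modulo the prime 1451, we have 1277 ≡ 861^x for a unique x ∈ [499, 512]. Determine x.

512

Compute 861^499 mod 1451 = 278, then multiply by 861 repeatedly:
  861^499=278  861^500=1394  861^501=257  861^502=725  861^503=295
  861^504=70  861^505=779  861^506=357  861^507=1216  861^508=805
  861^509=978  861^510=478  861^511=925  861^512=1277
Found 1277 at exponent 512.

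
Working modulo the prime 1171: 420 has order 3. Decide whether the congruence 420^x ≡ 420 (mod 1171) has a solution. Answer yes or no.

yes

⟨420⟩ has order 3; its elements mod 1171 are {1, 420, 750}.
420 is in this set.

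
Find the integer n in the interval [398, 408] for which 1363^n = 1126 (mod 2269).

405

Compute 1363^398 mod 2269 = 776, then multiply by 1363 repeatedly:
  1363^398=776  1363^399=334  1363^400=1442  1363^401=492  1363^402=1241
  1363^403=1078  1363^404=1271  1363^405=1126
Found 1126 at exponent 405.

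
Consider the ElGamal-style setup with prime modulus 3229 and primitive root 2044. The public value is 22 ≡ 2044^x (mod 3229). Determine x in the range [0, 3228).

2504

Baby-step giant-step with m = ceil(sqrt(3228)) = 57.
Baby table (2044^j mod 3229 for j=0..56):
  0:1  1:2044  2:2839  3:403  4:337  5:1051  6:959  7:193
  8:554  9:2226  10:283  11:461  12:2645  13:1034  14:1730  15:365
  16:161  17:2955  18:1790  19:303  20:2593  21:1303  22:2636  23:2012
  24:2011  25:3196  26:357  27:3183  28:2846  29:1795  30:836  31:643
  32:89  33:1092  34:809  35:348  36:932  37:3127  38:1397  39:1032
  40:871  41:1145  42:2584  43:2281  44:2917  45:1614  46:2207  47:195
  48:1413  49:1446  50:1089  51:1135  52:1518  53:2952  54:2116  55:1473
  56:1384
Giant step factor: 2044^(-57) ≡ 1139 (mod 3229).
Scan 22·1139^i mod 3229 for i = 0, 1, …:
  i=0: 22   i=1: 2455   i=2: 3160   i=3: 2134
  i=4: 2418   i=5: 2994   i=6: 342   i=7: 2058
  i=8: 3037   i=9: 884     …   i=42: 3070
  i=43: 2952
Match at i=43, j=53: x = 43·57 + 53 = 2504.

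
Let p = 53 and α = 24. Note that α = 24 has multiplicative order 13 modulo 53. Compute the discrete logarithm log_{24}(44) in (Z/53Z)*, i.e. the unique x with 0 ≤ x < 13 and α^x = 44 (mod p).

3

Successive powers of 24 modulo 53:
  24^0=1  24^1=24  24^2=46  24^3=44
So 24^3 ≡ 44 (mod 53), giving x = 3.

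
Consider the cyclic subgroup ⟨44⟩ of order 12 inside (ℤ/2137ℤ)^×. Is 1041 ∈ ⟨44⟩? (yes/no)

no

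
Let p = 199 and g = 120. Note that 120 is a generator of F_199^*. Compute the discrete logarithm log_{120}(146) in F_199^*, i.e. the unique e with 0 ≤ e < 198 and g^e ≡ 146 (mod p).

173

Baby-step giant-step with m = ceil(sqrt(198)) = 15.
Baby table (120^j mod 199 for j=0..14):
  0:1  1:120  2:72  3:83  4:10  5:6  6:123  7:34
  8:100  9:60  10:36  11:141  12:5  13:3  14:161
Giant step factor: 120^(-15) ≡ 82 (mod 199).
Scan 146·82^i mod 199 for i = 0, 1, …:
  i=0: 146   i=1: 32   i=2: 37   i=3: 49
  i=4: 38   i=5: 131   i=6: 195   i=7: 70
  i=8: 168   i=9: 45   i=10: 108   i=11: 100
Match at i=11, j=8: e = 11·15 + 8 = 173.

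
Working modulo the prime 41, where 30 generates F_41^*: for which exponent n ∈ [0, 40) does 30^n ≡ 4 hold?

4

Successive powers of 30 modulo 41:
  30^0=1  30^1=30  30^2=39  30^3=22  30^4=4
So 30^4 ≡ 4 (mod 41), giving n = 4.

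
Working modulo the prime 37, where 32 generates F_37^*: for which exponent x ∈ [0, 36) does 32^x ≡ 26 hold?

Successive powers of 32 modulo 37:
  32^0=1  32^1=32  32^2=25  32^3=23  32^4=33  32^5=20
  32^6=11  32^7=19  32^8=16  32^9=31  32^10=30  32^11=35
  32^12=10  32^13=24  32^14=28  32^15=8  32^16=34  32^17=15
  32^18=36  32^19=5  32^20=12  32^21=14  32^22=4  32^23=17
  32^24=26
So 32^24 ≡ 26 (mod 37), giving x = 24.

24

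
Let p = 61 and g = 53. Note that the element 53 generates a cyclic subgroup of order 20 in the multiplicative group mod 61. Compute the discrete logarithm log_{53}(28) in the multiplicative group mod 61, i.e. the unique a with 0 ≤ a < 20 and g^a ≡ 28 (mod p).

Successive powers of 53 modulo 61:
  53^0=1  53^1=53  53^2=3  53^3=37  53^4=9  53^5=50
  53^6=27  53^7=28
So 53^7 ≡ 28 (mod 61), giving a = 7.

7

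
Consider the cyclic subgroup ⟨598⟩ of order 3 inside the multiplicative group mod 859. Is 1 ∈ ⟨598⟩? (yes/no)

yes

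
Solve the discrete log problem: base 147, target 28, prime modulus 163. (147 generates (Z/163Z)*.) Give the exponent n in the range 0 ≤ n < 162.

39

Baby-step giant-step with m = ceil(sqrt(162)) = 13.
Baby table (147^j mod 163 for j=0..12):
  0:1  1:147  2:93  3:142  4:10  5:3  6:115  7:116
  8:100  9:30  10:9  11:19  12:22
Giant step factor: 147^(-13) ≡ 94 (mod 163).
Scan 28·94^i mod 163 for i = 0, 1, …:
  i=0: 28   i=1: 24   i=2: 137   i=3: 1
Match at i=3, j=0: n = 3·13 + 0 = 39.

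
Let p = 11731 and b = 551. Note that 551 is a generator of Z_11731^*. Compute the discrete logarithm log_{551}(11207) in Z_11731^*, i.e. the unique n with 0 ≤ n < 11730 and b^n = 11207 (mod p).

Baby-step giant-step with m = ceil(sqrt(11730)) = 109.
Baby table (551^j mod 11731 for j=0..108):
  0:1  1:551  2:10326  3:91  4:3217  5:1186  6:8281  7:11203
  8:2347  9:2787  10:10607  11:2419  12:7266  13:3295  14:8971  15:4270
  16:6570  17:6922  18:1447  19:11320  20:8159  21:2636  22:9523  23:3416
  24:5256  25:10230  26:5850  27:9056  28:4181  29:4455  30:2926  31:5079
  32:6551  33:8184  34:4680  35:9591  36:5691  37:3564  38:4687  39:1717
  40:7587  41:4201  42:3744  43:10019  44:6899  45:505  46:8442  47:6066
  48:10762  49:5707  50:649  51:5669  52:3173  53:404  54:11446  55:7199
  56:1571  57:9258  58:9904  59:2189  60:9577  61:9708  62:11503  63:3413
  64:3603  65:2714  66:5577  67:11136  68:623  69:3074  70:4510  71:9769
  72:9921  73:11556  74:9154  75:11255  76:7537  77:113  78:3608  79:5469
  80:10283  81:11591  82:4977  83:9004  84:10722  85:7129  86:9925  87:2029
  88:3534  89:11619  90:8674  91:4857  92:1539  93:3357  94:7940  95:11008
  96:481  97:6949  98:4593  99:8578  100:10616  101:7378  102:6352  103:4114
  104:2731  105:3213  106:10713  107:2170  108:10839
Giant step factor: 551^(-109) ≡ 10364 (mod 11731).
Scan 11207·10364^i mod 11731 for i = 0, 1, …:
  i=0: 11207   i=1: 717   i=2: 5265   i=3: 5579
  i=4: 10388   i=5: 5845   i=6: 10427   i=7: 11187
  i=8: 4595   i=9: 6451     …   i=103: 6565
  i=104: 11591
Match at i=104, j=81: n = 104·109 + 81 = 11417.

11417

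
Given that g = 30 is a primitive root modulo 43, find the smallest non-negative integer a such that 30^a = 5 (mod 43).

29

Successive powers of 30 modulo 43:
  30^0=1  30^1=30  30^2=40  30^3=39  30^4=9  30^5=12
  30^6=16  30^7=7  30^8=38  30^9=22  30^10=15  30^11=20
  30^12=41  30^13=26  30^14=6  30^15=8  30^16=25  30^17=19
  30^18=11  30^19=29  30^20=10  30^21=42  30^22=13  30^23=3
  30^24=4  30^25=34  30^26=31  30^27=27  30^28=36  30^29=5
So 30^29 ≡ 5 (mod 43), giving a = 29.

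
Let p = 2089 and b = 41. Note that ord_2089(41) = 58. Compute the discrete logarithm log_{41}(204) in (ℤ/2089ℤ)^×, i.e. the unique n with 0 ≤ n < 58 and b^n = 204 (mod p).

Baby-step giant-step with m = ceil(sqrt(58)) = 8.
Baby table (41^j mod 2089 for j=0..7):
  0:1  1:41  2:1681  3:2073  4:1433  5:261  6:256  7:51
Giant step factor: 41^(-8) ≡ 1045 (mod 2089).
Scan 204·1045^i mod 2089 for i = 0, 1, …:
  i=0: 204   i=1: 102   i=2: 51
Match at i=2, j=7: n = 2·8 + 7 = 23.

23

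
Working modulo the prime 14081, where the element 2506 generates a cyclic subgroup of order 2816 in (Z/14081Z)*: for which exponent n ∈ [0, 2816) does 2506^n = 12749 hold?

Baby-step giant-step with m = ceil(sqrt(2816)) = 54.
Baby table (2506^j mod 14081 for j=0..53):
  0:1  1:2506  2:13991  3:13837  4:8100  5:7879  6:3212  7:9021
  8:6621  9:4808  10:9593  11:3791  12:9652  13:10835  14:4342  15:10520
  16:3488  17:10708  18:9943  19:7869  20:6314  21:9921  22:9061  23:8294
  24:1208  25:13914  26:3928  27:949  28:12586  29:13157  30:7821  31:12755
  32:160  33:6692  34:13762  35:3203  36:548  37:7431  38:7004  39:7098
  40:3285  41:8906  42:51  43:1077  44:9491  45:1637  46:4751  47:7561
  48:8921  49:9479  50:13808  51:5831  52:10489  53:10288
Giant step factor: 2506^(-54) ≡ 10917 (mod 14081).
Scan 12749·10917^i mod 14081 for i = 0, 1, …:
  i=0: 12749   i=1: 4229   i=2: 10475   i=3: 3774
  i=4: 13833   i=5: 10217   i=6: 3388   i=7: 10090
  i=8: 10948   i=9: 13869     …   i=40: 13498
  i=41: 1
Match at i=41, j=0: n = 41·54 + 0 = 2214.

2214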